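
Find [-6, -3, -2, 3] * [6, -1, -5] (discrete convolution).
y[0] = -6×6 = -36; y[1] = -6×-1 + -3×6 = -12; y[2] = -6×-5 + -3×-1 + -2×6 = 21; y[3] = -3×-5 + -2×-1 + 3×6 = 35; y[4] = -2×-5 + 3×-1 = 7; y[5] = 3×-5 = -15

[-36, -12, 21, 35, 7, -15]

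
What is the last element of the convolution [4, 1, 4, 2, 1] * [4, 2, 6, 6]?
Use y[k] = Σ_i a[i]·b[k-i] at k=7. y[7] = 1×6 = 6

6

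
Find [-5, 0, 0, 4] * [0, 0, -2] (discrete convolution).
y[0] = -5×0 = 0; y[1] = -5×0 + 0×0 = 0; y[2] = -5×-2 + 0×0 + 0×0 = 10; y[3] = 0×-2 + 0×0 + 4×0 = 0; y[4] = 0×-2 + 4×0 = 0; y[5] = 4×-2 = -8

[0, 0, 10, 0, 0, -8]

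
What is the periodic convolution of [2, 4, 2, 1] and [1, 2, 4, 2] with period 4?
Use y[k] = Σ_j x[j]·h[(k-j) mod 4]. y[0] = 2×1 + 4×2 + 2×4 + 1×2 = 20; y[1] = 2×2 + 4×1 + 2×2 + 1×4 = 16; y[2] = 2×4 + 4×2 + 2×1 + 1×2 = 20; y[3] = 2×2 + 4×4 + 2×2 + 1×1 = 25. Result: [20, 16, 20, 25]

[20, 16, 20, 25]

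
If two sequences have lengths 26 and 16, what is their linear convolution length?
Linear/full convolution length: m + n - 1 = 26 + 16 - 1 = 41

41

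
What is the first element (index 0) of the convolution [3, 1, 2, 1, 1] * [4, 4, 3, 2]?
Use y[k] = Σ_i a[i]·b[k-i] at k=0. y[0] = 3×4 = 12

12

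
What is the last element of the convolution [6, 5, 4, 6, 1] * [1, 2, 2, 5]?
Use y[k] = Σ_i a[i]·b[k-i] at k=7. y[7] = 1×5 = 5

5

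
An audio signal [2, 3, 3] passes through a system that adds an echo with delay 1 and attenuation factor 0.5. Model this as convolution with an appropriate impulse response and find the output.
Direct-path + delayed-attenuated-path model → impulse response h = [1, 0.5] (1 at lag 0, 0.5 at lag 1). Output y[n] = x[n] + 0.5·x[n - 1] (with x[n] = 0 outside 0..2): y[0] = 2 + 0.5×0 = 2; y[1] = 3 + 0.5×2 = 4.0; y[2] = 3 + 0.5×3 = 4.5; y[3] = 0 + 0.5×3 = 1.5. So y = [2, 4.0, 4.5, 1.5]

[2, 4.0, 4.5, 1.5]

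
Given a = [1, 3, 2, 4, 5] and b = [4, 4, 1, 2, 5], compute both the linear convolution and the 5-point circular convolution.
Linear: y_lin[0] = 1×4 = 4; y_lin[1] = 1×4 + 3×4 = 16; y_lin[2] = 1×1 + 3×4 + 2×4 = 21; y_lin[3] = 1×2 + 3×1 + 2×4 + 4×4 = 29; y_lin[4] = 1×5 + 3×2 + 2×1 + 4×4 + 5×4 = 49; y_lin[5] = 3×5 + 2×2 + 4×1 + 5×4 = 43; y_lin[6] = 2×5 + 4×2 + 5×1 = 23; y_lin[7] = 4×5 + 5×2 = 30; y_lin[8] = 5×5 = 25 → [4, 16, 21, 29, 49, 43, 23, 30, 25]. Circular (length 5): y[0] = 1×4 + 3×5 + 2×2 + 4×1 + 5×4 = 47; y[1] = 1×4 + 3×4 + 2×5 + 4×2 + 5×1 = 39; y[2] = 1×1 + 3×4 + 2×4 + 4×5 + 5×2 = 51; y[3] = 1×2 + 3×1 + 2×4 + 4×4 + 5×5 = 54; y[4] = 1×5 + 3×2 + 2×1 + 4×4 + 5×4 = 49 → [47, 39, 51, 54, 49]

Linear: [4, 16, 21, 29, 49, 43, 23, 30, 25], Circular: [47, 39, 51, 54, 49]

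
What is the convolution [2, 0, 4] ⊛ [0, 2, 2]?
y[0] = 2×0 = 0; y[1] = 2×2 + 0×0 = 4; y[2] = 2×2 + 0×2 + 4×0 = 4; y[3] = 0×2 + 4×2 = 8; y[4] = 4×2 = 8

[0, 4, 4, 8, 8]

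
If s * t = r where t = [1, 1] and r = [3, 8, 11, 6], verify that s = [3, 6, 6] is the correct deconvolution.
Forward-compute [3, 6, 6] * [1, 1]: r[0] = 3×1 = 3; r[1] = 3×1 + 6×1 = 9; r[2] = 6×1 + 6×1 = 12; r[3] = 6×1 = 6 → [3, 9, 12, 6]. Does not match given r = [3, 8, 11, 6].

Not verified. [3, 6, 6] * [1, 1] = [3, 9, 12, 6], which differs from [3, 8, 11, 6] at index 1.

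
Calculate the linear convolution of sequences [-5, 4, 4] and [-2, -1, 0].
y[0] = -5×-2 = 10; y[1] = -5×-1 + 4×-2 = -3; y[2] = -5×0 + 4×-1 + 4×-2 = -12; y[3] = 4×0 + 4×-1 = -4; y[4] = 4×0 = 0

[10, -3, -12, -4, 0]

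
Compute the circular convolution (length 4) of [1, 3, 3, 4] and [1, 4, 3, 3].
Use y[k] = Σ_j s[j]·t[(k-j) mod 4]. y[0] = 1×1 + 3×3 + 3×3 + 4×4 = 35; y[1] = 1×4 + 3×1 + 3×3 + 4×3 = 28; y[2] = 1×3 + 3×4 + 3×1 + 4×3 = 30; y[3] = 1×3 + 3×3 + 3×4 + 4×1 = 28. Result: [35, 28, 30, 28]

[35, 28, 30, 28]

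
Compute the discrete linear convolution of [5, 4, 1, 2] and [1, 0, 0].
y[0] = 5×1 = 5; y[1] = 5×0 + 4×1 = 4; y[2] = 5×0 + 4×0 + 1×1 = 1; y[3] = 4×0 + 1×0 + 2×1 = 2; y[4] = 1×0 + 2×0 = 0; y[5] = 2×0 = 0

[5, 4, 1, 2, 0, 0]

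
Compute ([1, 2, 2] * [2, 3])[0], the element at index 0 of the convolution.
Use y[k] = Σ_i a[i]·b[k-i] at k=0. y[0] = 1×2 = 2

2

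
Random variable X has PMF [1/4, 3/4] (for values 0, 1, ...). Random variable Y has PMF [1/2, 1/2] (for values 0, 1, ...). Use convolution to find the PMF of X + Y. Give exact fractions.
P(X+Y=k) = Σ_i P(X=i)·P(Y=k-i) — a convolution of [1/4, 3/4] and [1/2, 1/2]. P(X+Y=0) = (1/4)×(1/2) = 1/8; P(X+Y=1) = (1/4)×(1/2) + (3/4)×(1/2) = 1/8 + 3/8 = 1/2; P(X+Y=2) = (3/4)×(1/2) = 3/8. PMF: [1/8, 1/2, 3/8] (sums to 1 ✓)

[1/8, 1/2, 3/8]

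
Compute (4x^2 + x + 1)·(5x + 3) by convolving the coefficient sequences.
Ascending coefficients: a = [1, 1, 4], b = [3, 5]. c[0] = 1×3 = 3; c[1] = 1×5 + 1×3 = 8; c[2] = 1×5 + 4×3 = 17; c[3] = 4×5 = 20. Result coefficients: [3, 8, 17, 20] → 20x^3 + 17x^2 + 8x + 3

20x^3 + 17x^2 + 8x + 3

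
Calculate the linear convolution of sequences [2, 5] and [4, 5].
y[0] = 2×4 = 8; y[1] = 2×5 + 5×4 = 30; y[2] = 5×5 = 25

[8, 30, 25]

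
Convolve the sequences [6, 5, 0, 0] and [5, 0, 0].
y[0] = 6×5 = 30; y[1] = 6×0 + 5×5 = 25; y[2] = 6×0 + 5×0 + 0×5 = 0; y[3] = 5×0 + 0×0 + 0×5 = 0; y[4] = 0×0 + 0×0 = 0; y[5] = 0×0 = 0

[30, 25, 0, 0, 0, 0]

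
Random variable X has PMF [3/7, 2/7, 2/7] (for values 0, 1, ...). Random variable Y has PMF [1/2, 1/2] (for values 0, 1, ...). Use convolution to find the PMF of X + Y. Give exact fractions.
P(X+Y=k) = Σ_i P(X=i)·P(Y=k-i) — a convolution of [3/7, 2/7, 2/7] and [1/2, 1/2]. P(X+Y=0) = (3/7)×(1/2) = 3/14; P(X+Y=1) = (3/7)×(1/2) + (2/7)×(1/2) = 3/14 + 1/7 = 5/14; P(X+Y=2) = (2/7)×(1/2) + (2/7)×(1/2) = 1/7 + 1/7 = 2/7; P(X+Y=3) = (2/7)×(1/2) = 1/7. PMF: [3/14, 5/14, 2/7, 1/7] (sums to 1 ✓)

[3/14, 5/14, 2/7, 1/7]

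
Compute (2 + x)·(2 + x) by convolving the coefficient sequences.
Ascending coefficients: a = [2, 1], b = [2, 1]. c[0] = 2×2 = 4; c[1] = 2×1 + 1×2 = 4; c[2] = 1×1 = 1. Result coefficients: [4, 4, 1] → 4 + 4x + x^2

4 + 4x + x^2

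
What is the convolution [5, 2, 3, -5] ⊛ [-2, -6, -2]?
y[0] = 5×-2 = -10; y[1] = 5×-6 + 2×-2 = -34; y[2] = 5×-2 + 2×-6 + 3×-2 = -28; y[3] = 2×-2 + 3×-6 + -5×-2 = -12; y[4] = 3×-2 + -5×-6 = 24; y[5] = -5×-2 = 10

[-10, -34, -28, -12, 24, 10]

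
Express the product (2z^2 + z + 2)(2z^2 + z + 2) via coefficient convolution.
Ascending coefficients: a = [2, 1, 2], b = [2, 1, 2]. c[0] = 2×2 = 4; c[1] = 2×1 + 1×2 = 4; c[2] = 2×2 + 1×1 + 2×2 = 9; c[3] = 1×2 + 2×1 = 4; c[4] = 2×2 = 4. Result coefficients: [4, 4, 9, 4, 4] → 4z^4 + 4z^3 + 9z^2 + 4z + 4

4z^4 + 4z^3 + 9z^2 + 4z + 4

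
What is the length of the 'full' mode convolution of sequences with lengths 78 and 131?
Linear/full convolution length: m + n - 1 = 78 + 131 - 1 = 208

208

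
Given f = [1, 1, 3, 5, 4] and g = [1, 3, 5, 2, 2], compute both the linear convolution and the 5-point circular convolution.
Linear: y_lin[0] = 1×1 = 1; y_lin[1] = 1×3 + 1×1 = 4; y_lin[2] = 1×5 + 1×3 + 3×1 = 11; y_lin[3] = 1×2 + 1×5 + 3×3 + 5×1 = 21; y_lin[4] = 1×2 + 1×2 + 3×5 + 5×3 + 4×1 = 38; y_lin[5] = 1×2 + 3×2 + 5×5 + 4×3 = 45; y_lin[6] = 3×2 + 5×2 + 4×5 = 36; y_lin[7] = 5×2 + 4×2 = 18; y_lin[8] = 4×2 = 8 → [1, 4, 11, 21, 38, 45, 36, 18, 8]. Circular (length 5): y[0] = 1×1 + 1×2 + 3×2 + 5×5 + 4×3 = 46; y[1] = 1×3 + 1×1 + 3×2 + 5×2 + 4×5 = 40; y[2] = 1×5 + 1×3 + 3×1 + 5×2 + 4×2 = 29; y[3] = 1×2 + 1×5 + 3×3 + 5×1 + 4×2 = 29; y[4] = 1×2 + 1×2 + 3×5 + 5×3 + 4×1 = 38 → [46, 40, 29, 29, 38]

Linear: [1, 4, 11, 21, 38, 45, 36, 18, 8], Circular: [46, 40, 29, 29, 38]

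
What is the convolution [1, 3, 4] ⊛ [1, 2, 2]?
y[0] = 1×1 = 1; y[1] = 1×2 + 3×1 = 5; y[2] = 1×2 + 3×2 + 4×1 = 12; y[3] = 3×2 + 4×2 = 14; y[4] = 4×2 = 8

[1, 5, 12, 14, 8]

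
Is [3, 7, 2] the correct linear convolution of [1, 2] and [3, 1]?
Recompute linear convolution of [1, 2] and [3, 1]: y[0] = 1×3 = 3; y[1] = 1×1 + 2×3 = 7; y[2] = 2×1 = 2 → [3, 7, 2]. Given [3, 7, 2] matches, so answer: Yes

Yes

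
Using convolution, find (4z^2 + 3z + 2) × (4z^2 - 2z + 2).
Ascending coefficients: a = [2, 3, 4], b = [2, -2, 4]. c[0] = 2×2 = 4; c[1] = 2×-2 + 3×2 = 2; c[2] = 2×4 + 3×-2 + 4×2 = 10; c[3] = 3×4 + 4×-2 = 4; c[4] = 4×4 = 16. Result coefficients: [4, 2, 10, 4, 16] → 16z^4 + 4z^3 + 10z^2 + 2z + 4

16z^4 + 4z^3 + 10z^2 + 2z + 4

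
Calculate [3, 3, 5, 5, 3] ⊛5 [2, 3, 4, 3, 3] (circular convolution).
Use y[k] = Σ_j u[j]·v[(k-j) mod 5]. y[0] = 3×2 + 3×3 + 5×3 + 5×4 + 3×3 = 59; y[1] = 3×3 + 3×2 + 5×3 + 5×3 + 3×4 = 57; y[2] = 3×4 + 3×3 + 5×2 + 5×3 + 3×3 = 55; y[3] = 3×3 + 3×4 + 5×3 + 5×2 + 3×3 = 55; y[4] = 3×3 + 3×3 + 5×4 + 5×3 + 3×2 = 59. Result: [59, 57, 55, 55, 59]

[59, 57, 55, 55, 59]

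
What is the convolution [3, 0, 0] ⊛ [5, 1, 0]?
y[0] = 3×5 = 15; y[1] = 3×1 + 0×5 = 3; y[2] = 3×0 + 0×1 + 0×5 = 0; y[3] = 0×0 + 0×1 = 0; y[4] = 0×0 = 0

[15, 3, 0, 0, 0]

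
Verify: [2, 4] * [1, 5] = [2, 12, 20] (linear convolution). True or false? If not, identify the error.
Recompute linear convolution of [2, 4] and [1, 5]: y[0] = 2×1 = 2; y[1] = 2×5 + 4×1 = 14; y[2] = 4×5 = 20 → [2, 14, 20]. Compare to given [2, 12, 20]: they differ at index 1: given 12, correct 14, so answer: No

No. Error at index 1: given 12, correct 14.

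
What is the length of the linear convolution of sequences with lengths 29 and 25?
Linear/full convolution length: m + n - 1 = 29 + 25 - 1 = 53

53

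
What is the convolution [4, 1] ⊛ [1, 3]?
y[0] = 4×1 = 4; y[1] = 4×3 + 1×1 = 13; y[2] = 1×3 = 3

[4, 13, 3]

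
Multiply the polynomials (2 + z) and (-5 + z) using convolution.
Ascending coefficients: a = [2, 1], b = [-5, 1]. c[0] = 2×-5 = -10; c[1] = 2×1 + 1×-5 = -3; c[2] = 1×1 = 1. Result coefficients: [-10, -3, 1] → -10 - 3z + z^2

-10 - 3z + z^2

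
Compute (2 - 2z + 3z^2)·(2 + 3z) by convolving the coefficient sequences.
Ascending coefficients: a = [2, -2, 3], b = [2, 3]. c[0] = 2×2 = 4; c[1] = 2×3 + -2×2 = 2; c[2] = -2×3 + 3×2 = 0; c[3] = 3×3 = 9. Result coefficients: [4, 2, 0, 9] → 4 + 2z + 9z^3

4 + 2z + 9z^3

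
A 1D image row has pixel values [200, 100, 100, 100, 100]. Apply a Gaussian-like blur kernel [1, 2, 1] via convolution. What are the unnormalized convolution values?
Convolve image row [200, 100, 100, 100, 100] with kernel [1, 2, 1]: y[0] = 200×1 = 200; y[1] = 200×2 + 100×1 = 500; y[2] = 200×1 + 100×2 + 100×1 = 500; y[3] = 100×1 + 100×2 + 100×1 = 400; y[4] = 100×1 + 100×2 + 100×1 = 400; y[5] = 100×1 + 100×2 = 300; y[6] = 100×1 = 100 → [200, 500, 500, 400, 400, 300, 100]. Normalization factor = sum(kernel) = 4.

[200, 500, 500, 400, 400, 300, 100]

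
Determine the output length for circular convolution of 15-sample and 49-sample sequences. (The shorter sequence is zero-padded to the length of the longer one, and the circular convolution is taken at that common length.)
Circular convolution (zero-padding the shorter input) has length max(m, n) = max(15, 49) = 49

49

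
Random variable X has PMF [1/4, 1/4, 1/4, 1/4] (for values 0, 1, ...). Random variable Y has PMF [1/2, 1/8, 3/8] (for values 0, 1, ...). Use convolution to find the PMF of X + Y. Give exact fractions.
P(X+Y=k) = Σ_i P(X=i)·P(Y=k-i) — a convolution of [1/4, 1/4, 1/4, 1/4] and [1/2, 1/8, 3/8]. P(X+Y=0) = (1/4)×(1/2) = 1/8; P(X+Y=1) = (1/4)×(1/8) + (1/4)×(1/2) = 1/32 + 1/8 = 5/32; P(X+Y=2) = (1/4)×(3/8) + (1/4)×(1/8) + (1/4)×(1/2) = 3/32 + 1/32 + 1/8 = 1/4; P(X+Y=3) = (1/4)×(3/8) + (1/4)×(1/8) + (1/4)×(1/2) = 3/32 + 1/32 + 1/8 = 1/4; P(X+Y=4) = (1/4)×(3/8) + (1/4)×(1/8) = 3/32 + 1/32 = 1/8; P(X+Y=5) = (1/4)×(3/8) = 3/32. PMF: [1/8, 5/32, 1/4, 1/4, 1/8, 3/32] (sums to 1 ✓)

[1/8, 5/32, 1/4, 1/4, 1/8, 3/32]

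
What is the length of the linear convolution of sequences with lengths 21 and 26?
Linear/full convolution length: m + n - 1 = 21 + 26 - 1 = 46

46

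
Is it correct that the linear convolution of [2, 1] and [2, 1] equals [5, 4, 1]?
Recompute linear convolution of [2, 1] and [2, 1]: y[0] = 2×2 = 4; y[1] = 2×1 + 1×2 = 4; y[2] = 1×1 = 1 → [4, 4, 1]. Compare to given [5, 4, 1]: they differ at index 0: given 5, correct 4, so answer: No

No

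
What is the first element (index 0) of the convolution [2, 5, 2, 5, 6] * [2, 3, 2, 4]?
Use y[k] = Σ_i a[i]·b[k-i] at k=0. y[0] = 2×2 = 4

4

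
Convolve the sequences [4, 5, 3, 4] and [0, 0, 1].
y[0] = 4×0 = 0; y[1] = 4×0 + 5×0 = 0; y[2] = 4×1 + 5×0 + 3×0 = 4; y[3] = 5×1 + 3×0 + 4×0 = 5; y[4] = 3×1 + 4×0 = 3; y[5] = 4×1 = 4

[0, 0, 4, 5, 3, 4]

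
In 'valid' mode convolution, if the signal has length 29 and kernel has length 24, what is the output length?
'Valid' mode counts only positions where the kernel fully overlaps the signal: m - n + 1 = 29 - 24 + 1 = 6

6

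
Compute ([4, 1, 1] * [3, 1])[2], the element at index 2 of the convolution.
Use y[k] = Σ_i a[i]·b[k-i] at k=2. y[2] = 1×1 + 1×3 = 4

4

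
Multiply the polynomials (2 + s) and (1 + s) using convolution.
Ascending coefficients: a = [2, 1], b = [1, 1]. c[0] = 2×1 = 2; c[1] = 2×1 + 1×1 = 3; c[2] = 1×1 = 1. Result coefficients: [2, 3, 1] → 2 + 3s + s^2

2 + 3s + s^2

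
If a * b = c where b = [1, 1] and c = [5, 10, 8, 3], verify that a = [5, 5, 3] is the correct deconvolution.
Forward-compute [5, 5, 3] * [1, 1]: c[0] = 5×1 = 5; c[1] = 5×1 + 5×1 = 10; c[2] = 5×1 + 3×1 = 8; c[3] = 3×1 = 3 → [5, 10, 8, 3]. Matches given c = [5, 10, 8, 3], so verified.

Verified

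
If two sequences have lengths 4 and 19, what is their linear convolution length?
Linear/full convolution length: m + n - 1 = 4 + 19 - 1 = 22

22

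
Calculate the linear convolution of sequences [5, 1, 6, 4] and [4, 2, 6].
y[0] = 5×4 = 20; y[1] = 5×2 + 1×4 = 14; y[2] = 5×6 + 1×2 + 6×4 = 56; y[3] = 1×6 + 6×2 + 4×4 = 34; y[4] = 6×6 + 4×2 = 44; y[5] = 4×6 = 24

[20, 14, 56, 34, 44, 24]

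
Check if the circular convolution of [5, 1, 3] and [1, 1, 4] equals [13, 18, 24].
Recompute circular convolution of [5, 1, 3] and [1, 1, 4]: y[0] = 5×1 + 1×4 + 3×1 = 12; y[1] = 5×1 + 1×1 + 3×4 = 18; y[2] = 5×4 + 1×1 + 3×1 = 24 → [12, 18, 24]. Compare to given [13, 18, 24]: they differ at index 0: given 13, correct 12, so answer: No

No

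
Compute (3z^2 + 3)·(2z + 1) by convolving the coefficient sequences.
Ascending coefficients: a = [3, 0, 3], b = [1, 2]. c[0] = 3×1 = 3; c[1] = 3×2 + 0×1 = 6; c[2] = 0×2 + 3×1 = 3; c[3] = 3×2 = 6. Result coefficients: [3, 6, 3, 6] → 6z^3 + 3z^2 + 6z + 3

6z^3 + 3z^2 + 6z + 3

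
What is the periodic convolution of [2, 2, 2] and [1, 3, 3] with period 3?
Use y[k] = Σ_j a[j]·b[(k-j) mod 3]. y[0] = 2×1 + 2×3 + 2×3 = 14; y[1] = 2×3 + 2×1 + 2×3 = 14; y[2] = 2×3 + 2×3 + 2×1 = 14. Result: [14, 14, 14]

[14, 14, 14]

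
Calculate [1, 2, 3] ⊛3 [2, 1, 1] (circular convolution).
Use y[k] = Σ_j a[j]·b[(k-j) mod 3]. y[0] = 1×2 + 2×1 + 3×1 = 7; y[1] = 1×1 + 2×2 + 3×1 = 8; y[2] = 1×1 + 2×1 + 3×2 = 9. Result: [7, 8, 9]

[7, 8, 9]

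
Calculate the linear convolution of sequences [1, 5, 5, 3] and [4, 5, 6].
y[0] = 1×4 = 4; y[1] = 1×5 + 5×4 = 25; y[2] = 1×6 + 5×5 + 5×4 = 51; y[3] = 5×6 + 5×5 + 3×4 = 67; y[4] = 5×6 + 3×5 = 45; y[5] = 3×6 = 18

[4, 25, 51, 67, 45, 18]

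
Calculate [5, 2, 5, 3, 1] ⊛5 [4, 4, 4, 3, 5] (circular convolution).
Use y[k] = Σ_j a[j]·b[(k-j) mod 5]. y[0] = 5×4 + 2×5 + 5×3 + 3×4 + 1×4 = 61; y[1] = 5×4 + 2×4 + 5×5 + 3×3 + 1×4 = 66; y[2] = 5×4 + 2×4 + 5×4 + 3×5 + 1×3 = 66; y[3] = 5×3 + 2×4 + 5×4 + 3×4 + 1×5 = 60; y[4] = 5×5 + 2×3 + 5×4 + 3×4 + 1×4 = 67. Result: [61, 66, 66, 60, 67]

[61, 66, 66, 60, 67]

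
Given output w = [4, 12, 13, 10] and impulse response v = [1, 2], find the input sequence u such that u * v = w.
Deconvolve w=[4, 12, 13, 10] by v=[1, 2]. Since v[0]=1, solve forward: u[0] = w[0] / 1 = 4; u[1] = (w[1] - 4×2) / 1 = 4; u[2] = (w[2] - 4×2) / 1 = 5. So u = [4, 4, 5]. Check by forward convolution: w[0] = 4×1 = 4; w[1] = 4×2 + 4×1 = 12; w[2] = 4×2 + 5×1 = 13; w[3] = 5×2 = 10

[4, 4, 5]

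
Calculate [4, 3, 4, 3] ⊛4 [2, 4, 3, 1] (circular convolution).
Use y[k] = Σ_j u[j]·v[(k-j) mod 4]. y[0] = 4×2 + 3×1 + 4×3 + 3×4 = 35; y[1] = 4×4 + 3×2 + 4×1 + 3×3 = 35; y[2] = 4×3 + 3×4 + 4×2 + 3×1 = 35; y[3] = 4×1 + 3×3 + 4×4 + 3×2 = 35. Result: [35, 35, 35, 35]

[35, 35, 35, 35]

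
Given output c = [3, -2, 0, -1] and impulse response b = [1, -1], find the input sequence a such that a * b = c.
Deconvolve c=[3, -2, 0, -1] by b=[1, -1]. Since b[0]=1, solve forward: a[0] = c[0] / 1 = 3; a[1] = (c[1] - 3×-1) / 1 = 1; a[2] = (c[2] - 1×-1) / 1 = 1. So a = [3, 1, 1]. Check by forward convolution: c[0] = 3×1 = 3; c[1] = 3×-1 + 1×1 = -2; c[2] = 1×-1 + 1×1 = 0; c[3] = 1×-1 = -1

[3, 1, 1]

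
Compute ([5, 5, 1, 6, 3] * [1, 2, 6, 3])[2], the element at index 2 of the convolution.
Use y[k] = Σ_i a[i]·b[k-i] at k=2. y[2] = 5×6 + 5×2 + 1×1 = 41

41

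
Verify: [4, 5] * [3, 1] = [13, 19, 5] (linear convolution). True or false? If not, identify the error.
Recompute linear convolution of [4, 5] and [3, 1]: y[0] = 4×3 = 12; y[1] = 4×1 + 5×3 = 19; y[2] = 5×1 = 5 → [12, 19, 5]. Compare to given [13, 19, 5]: they differ at index 0: given 13, correct 12, so answer: No

No. Error at index 0: given 13, correct 12.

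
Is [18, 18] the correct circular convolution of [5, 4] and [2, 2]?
Recompute circular convolution of [5, 4] and [2, 2]: y[0] = 5×2 + 4×2 = 18; y[1] = 5×2 + 4×2 = 18 → [18, 18]. Given [18, 18] matches, so answer: Yes

Yes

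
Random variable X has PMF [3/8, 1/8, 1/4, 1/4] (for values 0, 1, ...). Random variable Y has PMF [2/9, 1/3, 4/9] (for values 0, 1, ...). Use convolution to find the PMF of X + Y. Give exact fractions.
P(X+Y=k) = Σ_i P(X=i)·P(Y=k-i) — a convolution of [3/8, 1/8, 1/4, 1/4] and [2/9, 1/3, 4/9]. P(X+Y=0) = (3/8)×(2/9) = 1/12; P(X+Y=1) = (3/8)×(1/3) + (1/8)×(2/9) = 1/8 + 1/36 = 11/72; P(X+Y=2) = (3/8)×(4/9) + (1/8)×(1/3) + (1/4)×(2/9) = 1/6 + 1/24 + 1/18 = 19/72; P(X+Y=3) = (1/8)×(4/9) + (1/4)×(1/3) + (1/4)×(2/9) = 1/18 + 1/12 + 1/18 = 7/36; P(X+Y=4) = (1/4)×(4/9) + (1/4)×(1/3) = 1/9 + 1/12 = 7/36; P(X+Y=5) = (1/4)×(4/9) = 1/9. PMF: [1/12, 11/72, 19/72, 7/36, 7/36, 1/9] (sums to 1 ✓)

[1/12, 11/72, 19/72, 7/36, 7/36, 1/9]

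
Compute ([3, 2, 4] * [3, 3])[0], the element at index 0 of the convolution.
Use y[k] = Σ_i a[i]·b[k-i] at k=0. y[0] = 3×3 = 9

9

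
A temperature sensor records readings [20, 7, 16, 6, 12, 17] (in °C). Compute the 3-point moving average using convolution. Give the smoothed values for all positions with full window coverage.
3-point moving average kernel = [1, 1, 1]. Apply in 'valid' mode (full window coverage): avg[0] = (20 + 7 + 16) / 3 = 14.33; avg[1] = (7 + 16 + 6) / 3 = 9.67; avg[2] = (16 + 6 + 12) / 3 = 11.33; avg[3] = (6 + 12 + 17) / 3 = 11.67. Smoothed values: [14.33, 9.67, 11.33, 11.67]

[14.33, 9.67, 11.33, 11.67]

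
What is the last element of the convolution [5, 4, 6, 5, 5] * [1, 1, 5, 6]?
Use y[k] = Σ_i a[i]·b[k-i] at k=7. y[7] = 5×6 = 30

30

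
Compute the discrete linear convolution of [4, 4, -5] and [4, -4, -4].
y[0] = 4×4 = 16; y[1] = 4×-4 + 4×4 = 0; y[2] = 4×-4 + 4×-4 + -5×4 = -52; y[3] = 4×-4 + -5×-4 = 4; y[4] = -5×-4 = 20

[16, 0, -52, 4, 20]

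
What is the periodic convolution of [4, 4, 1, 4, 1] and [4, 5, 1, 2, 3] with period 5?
Use y[k] = Σ_j a[j]·b[(k-j) mod 5]. y[0] = 4×4 + 4×3 + 1×2 + 4×1 + 1×5 = 39; y[1] = 4×5 + 4×4 + 1×3 + 4×2 + 1×1 = 48; y[2] = 4×1 + 4×5 + 1×4 + 4×3 + 1×2 = 42; y[3] = 4×2 + 4×1 + 1×5 + 4×4 + 1×3 = 36; y[4] = 4×3 + 4×2 + 1×1 + 4×5 + 1×4 = 45. Result: [39, 48, 42, 36, 45]

[39, 48, 42, 36, 45]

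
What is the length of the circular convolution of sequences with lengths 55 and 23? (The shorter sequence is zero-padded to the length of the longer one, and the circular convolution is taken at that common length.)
Circular convolution (zero-padding the shorter input) has length max(m, n) = max(55, 23) = 55

55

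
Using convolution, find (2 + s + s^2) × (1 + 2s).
Ascending coefficients: a = [2, 1, 1], b = [1, 2]. c[0] = 2×1 = 2; c[1] = 2×2 + 1×1 = 5; c[2] = 1×2 + 1×1 = 3; c[3] = 1×2 = 2. Result coefficients: [2, 5, 3, 2] → 2 + 5s + 3s^2 + 2s^3

2 + 5s + 3s^2 + 2s^3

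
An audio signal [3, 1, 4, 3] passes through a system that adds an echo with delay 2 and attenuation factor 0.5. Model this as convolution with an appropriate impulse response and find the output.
Direct-path + delayed-attenuated-path model → impulse response h = [1, 0, 0.5] (1 at lag 0, 0.5 at lag 2). Output y[n] = x[n] + 0.5·x[n - 2] (with x[n] = 0 outside 0..3): y[0] = 3 + 0.5×0 = 3; y[1] = 1 + 0.5×0 = 1; y[2] = 4 + 0.5×3 = 5.5; y[3] = 3 + 0.5×1 = 3.5; y[4] = 0 + 0.5×4 = 2.0; y[5] = 0 + 0.5×3 = 1.5. So y = [3, 1, 5.5, 3.5, 2.0, 1.5]

[3, 1, 5.5, 3.5, 2.0, 1.5]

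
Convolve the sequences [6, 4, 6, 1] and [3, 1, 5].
y[0] = 6×3 = 18; y[1] = 6×1 + 4×3 = 18; y[2] = 6×5 + 4×1 + 6×3 = 52; y[3] = 4×5 + 6×1 + 1×3 = 29; y[4] = 6×5 + 1×1 = 31; y[5] = 1×5 = 5

[18, 18, 52, 29, 31, 5]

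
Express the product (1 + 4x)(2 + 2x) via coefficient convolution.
Ascending coefficients: a = [1, 4], b = [2, 2]. c[0] = 1×2 = 2; c[1] = 1×2 + 4×2 = 10; c[2] = 4×2 = 8. Result coefficients: [2, 10, 8] → 2 + 10x + 8x^2

2 + 10x + 8x^2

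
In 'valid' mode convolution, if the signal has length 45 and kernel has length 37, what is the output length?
'Valid' mode counts only positions where the kernel fully overlaps the signal: m - n + 1 = 45 - 37 + 1 = 9

9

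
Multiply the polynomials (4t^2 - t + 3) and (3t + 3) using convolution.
Ascending coefficients: a = [3, -1, 4], b = [3, 3]. c[0] = 3×3 = 9; c[1] = 3×3 + -1×3 = 6; c[2] = -1×3 + 4×3 = 9; c[3] = 4×3 = 12. Result coefficients: [9, 6, 9, 12] → 12t^3 + 9t^2 + 6t + 9

12t^3 + 9t^2 + 6t + 9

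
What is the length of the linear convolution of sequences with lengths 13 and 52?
Linear/full convolution length: m + n - 1 = 13 + 52 - 1 = 64

64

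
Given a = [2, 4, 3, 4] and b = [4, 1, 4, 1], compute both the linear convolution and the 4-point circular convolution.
Linear: y_lin[0] = 2×4 = 8; y_lin[1] = 2×1 + 4×4 = 18; y_lin[2] = 2×4 + 4×1 + 3×4 = 24; y_lin[3] = 2×1 + 4×4 + 3×1 + 4×4 = 37; y_lin[4] = 4×1 + 3×4 + 4×1 = 20; y_lin[5] = 3×1 + 4×4 = 19; y_lin[6] = 4×1 = 4 → [8, 18, 24, 37, 20, 19, 4]. Circular (length 4): y[0] = 2×4 + 4×1 + 3×4 + 4×1 = 28; y[1] = 2×1 + 4×4 + 3×1 + 4×4 = 37; y[2] = 2×4 + 4×1 + 3×4 + 4×1 = 28; y[3] = 2×1 + 4×4 + 3×1 + 4×4 = 37 → [28, 37, 28, 37]

Linear: [8, 18, 24, 37, 20, 19, 4], Circular: [28, 37, 28, 37]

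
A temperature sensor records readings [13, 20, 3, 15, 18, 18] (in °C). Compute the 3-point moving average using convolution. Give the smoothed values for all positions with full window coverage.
3-point moving average kernel = [1, 1, 1]. Apply in 'valid' mode (full window coverage): avg[0] = (13 + 20 + 3) / 3 = 12.0; avg[1] = (20 + 3 + 15) / 3 = 12.67; avg[2] = (3 + 15 + 18) / 3 = 12.0; avg[3] = (15 + 18 + 18) / 3 = 17.0. Smoothed values: [12.0, 12.67, 12.0, 17.0]

[12.0, 12.67, 12.0, 17.0]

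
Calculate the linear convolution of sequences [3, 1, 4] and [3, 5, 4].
y[0] = 3×3 = 9; y[1] = 3×5 + 1×3 = 18; y[2] = 3×4 + 1×5 + 4×3 = 29; y[3] = 1×4 + 4×5 = 24; y[4] = 4×4 = 16

[9, 18, 29, 24, 16]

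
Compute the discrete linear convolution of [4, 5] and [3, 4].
y[0] = 4×3 = 12; y[1] = 4×4 + 5×3 = 31; y[2] = 5×4 = 20

[12, 31, 20]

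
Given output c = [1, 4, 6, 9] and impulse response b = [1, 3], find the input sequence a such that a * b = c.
Deconvolve c=[1, 4, 6, 9] by b=[1, 3]. Since b[0]=1, solve forward: a[0] = c[0] / 1 = 1; a[1] = (c[1] - 1×3) / 1 = 1; a[2] = (c[2] - 1×3) / 1 = 3. So a = [1, 1, 3]. Check by forward convolution: c[0] = 1×1 = 1; c[1] = 1×3 + 1×1 = 4; c[2] = 1×3 + 3×1 = 6; c[3] = 3×3 = 9

[1, 1, 3]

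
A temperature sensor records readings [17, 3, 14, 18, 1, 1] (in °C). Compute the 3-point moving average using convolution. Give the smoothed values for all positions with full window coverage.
3-point moving average kernel = [1, 1, 1]. Apply in 'valid' mode (full window coverage): avg[0] = (17 + 3 + 14) / 3 = 11.33; avg[1] = (3 + 14 + 18) / 3 = 11.67; avg[2] = (14 + 18 + 1) / 3 = 11.0; avg[3] = (18 + 1 + 1) / 3 = 6.67. Smoothed values: [11.33, 11.67, 11.0, 6.67]

[11.33, 11.67, 11.0, 6.67]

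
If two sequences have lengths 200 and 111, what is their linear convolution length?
Linear/full convolution length: m + n - 1 = 200 + 111 - 1 = 310

310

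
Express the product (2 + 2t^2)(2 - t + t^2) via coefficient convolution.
Ascending coefficients: a = [2, 0, 2], b = [2, -1, 1]. c[0] = 2×2 = 4; c[1] = 2×-1 + 0×2 = -2; c[2] = 2×1 + 0×-1 + 2×2 = 6; c[3] = 0×1 + 2×-1 = -2; c[4] = 2×1 = 2. Result coefficients: [4, -2, 6, -2, 2] → 4 - 2t + 6t^2 - 2t^3 + 2t^4

4 - 2t + 6t^2 - 2t^3 + 2t^4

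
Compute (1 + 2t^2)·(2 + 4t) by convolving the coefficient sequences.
Ascending coefficients: a = [1, 0, 2], b = [2, 4]. c[0] = 1×2 = 2; c[1] = 1×4 + 0×2 = 4; c[2] = 0×4 + 2×2 = 4; c[3] = 2×4 = 8. Result coefficients: [2, 4, 4, 8] → 2 + 4t + 4t^2 + 8t^3

2 + 4t + 4t^2 + 8t^3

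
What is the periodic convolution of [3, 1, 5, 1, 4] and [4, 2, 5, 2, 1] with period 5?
Use y[k] = Σ_j u[j]·v[(k-j) mod 5]. y[0] = 3×4 + 1×1 + 5×2 + 1×5 + 4×2 = 36; y[1] = 3×2 + 1×4 + 5×1 + 1×2 + 4×5 = 37; y[2] = 3×5 + 1×2 + 5×4 + 1×1 + 4×2 = 46; y[3] = 3×2 + 1×5 + 5×2 + 1×4 + 4×1 = 29; y[4] = 3×1 + 1×2 + 5×5 + 1×2 + 4×4 = 48. Result: [36, 37, 46, 29, 48]

[36, 37, 46, 29, 48]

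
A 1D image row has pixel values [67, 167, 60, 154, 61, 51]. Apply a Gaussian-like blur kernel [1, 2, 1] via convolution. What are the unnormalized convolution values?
Convolve image row [67, 167, 60, 154, 61, 51] with kernel [1, 2, 1]: y[0] = 67×1 = 67; y[1] = 67×2 + 167×1 = 301; y[2] = 67×1 + 167×2 + 60×1 = 461; y[3] = 167×1 + 60×2 + 154×1 = 441; y[4] = 60×1 + 154×2 + 61×1 = 429; y[5] = 154×1 + 61×2 + 51×1 = 327; y[6] = 61×1 + 51×2 = 163; y[7] = 51×1 = 51 → [67, 301, 461, 441, 429, 327, 163, 51]. Normalization factor = sum(kernel) = 4.

[67, 301, 461, 441, 429, 327, 163, 51]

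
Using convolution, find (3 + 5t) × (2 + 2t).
Ascending coefficients: a = [3, 5], b = [2, 2]. c[0] = 3×2 = 6; c[1] = 3×2 + 5×2 = 16; c[2] = 5×2 = 10. Result coefficients: [6, 16, 10] → 6 + 16t + 10t^2

6 + 16t + 10t^2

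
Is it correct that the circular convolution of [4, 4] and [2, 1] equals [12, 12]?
Recompute circular convolution of [4, 4] and [2, 1]: y[0] = 4×2 + 4×1 = 12; y[1] = 4×1 + 4×2 = 12 → [12, 12]. Given [12, 12] matches, so answer: Yes

Yes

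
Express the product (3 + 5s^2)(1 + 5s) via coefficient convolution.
Ascending coefficients: a = [3, 0, 5], b = [1, 5]. c[0] = 3×1 = 3; c[1] = 3×5 + 0×1 = 15; c[2] = 0×5 + 5×1 = 5; c[3] = 5×5 = 25. Result coefficients: [3, 15, 5, 25] → 3 + 15s + 5s^2 + 25s^3

3 + 15s + 5s^2 + 25s^3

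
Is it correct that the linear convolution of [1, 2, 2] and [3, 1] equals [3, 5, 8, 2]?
Recompute linear convolution of [1, 2, 2] and [3, 1]: y[0] = 1×3 = 3; y[1] = 1×1 + 2×3 = 7; y[2] = 2×1 + 2×3 = 8; y[3] = 2×1 = 2 → [3, 7, 8, 2]. Compare to given [3, 5, 8, 2]: they differ at index 1: given 5, correct 7, so answer: No

No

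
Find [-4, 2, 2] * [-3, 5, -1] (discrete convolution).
y[0] = -4×-3 = 12; y[1] = -4×5 + 2×-3 = -26; y[2] = -4×-1 + 2×5 + 2×-3 = 8; y[3] = 2×-1 + 2×5 = 8; y[4] = 2×-1 = -2

[12, -26, 8, 8, -2]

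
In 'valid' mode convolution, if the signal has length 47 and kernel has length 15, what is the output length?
'Valid' mode counts only positions where the kernel fully overlaps the signal: m - n + 1 = 47 - 15 + 1 = 33

33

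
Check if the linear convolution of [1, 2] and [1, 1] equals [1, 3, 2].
Recompute linear convolution of [1, 2] and [1, 1]: y[0] = 1×1 = 1; y[1] = 1×1 + 2×1 = 3; y[2] = 2×1 = 2 → [1, 3, 2]. Given [1, 3, 2] matches, so answer: Yes

Yes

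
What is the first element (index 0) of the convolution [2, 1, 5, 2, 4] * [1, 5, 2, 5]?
Use y[k] = Σ_i a[i]·b[k-i] at k=0. y[0] = 2×1 = 2

2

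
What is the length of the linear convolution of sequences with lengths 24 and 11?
Linear/full convolution length: m + n - 1 = 24 + 11 - 1 = 34

34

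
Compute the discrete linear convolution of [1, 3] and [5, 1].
y[0] = 1×5 = 5; y[1] = 1×1 + 3×5 = 16; y[2] = 3×1 = 3

[5, 16, 3]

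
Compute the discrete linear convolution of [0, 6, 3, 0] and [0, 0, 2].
y[0] = 0×0 = 0; y[1] = 0×0 + 6×0 = 0; y[2] = 0×2 + 6×0 + 3×0 = 0; y[3] = 6×2 + 3×0 + 0×0 = 12; y[4] = 3×2 + 0×0 = 6; y[5] = 0×2 = 0

[0, 0, 0, 12, 6, 0]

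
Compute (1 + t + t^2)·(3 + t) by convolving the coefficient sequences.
Ascending coefficients: a = [1, 1, 1], b = [3, 1]. c[0] = 1×3 = 3; c[1] = 1×1 + 1×3 = 4; c[2] = 1×1 + 1×3 = 4; c[3] = 1×1 = 1. Result coefficients: [3, 4, 4, 1] → 3 + 4t + 4t^2 + t^3

3 + 4t + 4t^2 + t^3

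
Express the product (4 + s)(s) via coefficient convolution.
Ascending coefficients: a = [4, 1], b = [0, 1]. c[0] = 4×0 = 0; c[1] = 4×1 + 1×0 = 4; c[2] = 1×1 = 1. Result coefficients: [0, 4, 1] → 4s + s^2

4s + s^2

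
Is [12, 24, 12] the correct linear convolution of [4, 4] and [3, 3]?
Recompute linear convolution of [4, 4] and [3, 3]: y[0] = 4×3 = 12; y[1] = 4×3 + 4×3 = 24; y[2] = 4×3 = 12 → [12, 24, 12]. Given [12, 24, 12] matches, so answer: Yes

Yes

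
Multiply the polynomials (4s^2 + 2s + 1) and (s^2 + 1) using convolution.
Ascending coefficients: a = [1, 2, 4], b = [1, 0, 1]. c[0] = 1×1 = 1; c[1] = 1×0 + 2×1 = 2; c[2] = 1×1 + 2×0 + 4×1 = 5; c[3] = 2×1 + 4×0 = 2; c[4] = 4×1 = 4. Result coefficients: [1, 2, 5, 2, 4] → 4s^4 + 2s^3 + 5s^2 + 2s + 1

4s^4 + 2s^3 + 5s^2 + 2s + 1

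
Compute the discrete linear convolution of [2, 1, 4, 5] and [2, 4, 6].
y[0] = 2×2 = 4; y[1] = 2×4 + 1×2 = 10; y[2] = 2×6 + 1×4 + 4×2 = 24; y[3] = 1×6 + 4×4 + 5×2 = 32; y[4] = 4×6 + 5×4 = 44; y[5] = 5×6 = 30

[4, 10, 24, 32, 44, 30]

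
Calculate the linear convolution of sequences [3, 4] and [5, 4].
y[0] = 3×5 = 15; y[1] = 3×4 + 4×5 = 32; y[2] = 4×4 = 16

[15, 32, 16]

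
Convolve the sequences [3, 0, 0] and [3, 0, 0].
y[0] = 3×3 = 9; y[1] = 3×0 + 0×3 = 0; y[2] = 3×0 + 0×0 + 0×3 = 0; y[3] = 0×0 + 0×0 = 0; y[4] = 0×0 = 0

[9, 0, 0, 0, 0]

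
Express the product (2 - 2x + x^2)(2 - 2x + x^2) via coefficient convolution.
Ascending coefficients: a = [2, -2, 1], b = [2, -2, 1]. c[0] = 2×2 = 4; c[1] = 2×-2 + -2×2 = -8; c[2] = 2×1 + -2×-2 + 1×2 = 8; c[3] = -2×1 + 1×-2 = -4; c[4] = 1×1 = 1. Result coefficients: [4, -8, 8, -4, 1] → 4 - 8x + 8x^2 - 4x^3 + x^4

4 - 8x + 8x^2 - 4x^3 + x^4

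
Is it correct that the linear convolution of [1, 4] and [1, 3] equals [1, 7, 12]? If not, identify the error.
Recompute linear convolution of [1, 4] and [1, 3]: y[0] = 1×1 = 1; y[1] = 1×3 + 4×1 = 7; y[2] = 4×3 = 12 → [1, 7, 12]. Given [1, 7, 12] matches, so answer: Yes

Yes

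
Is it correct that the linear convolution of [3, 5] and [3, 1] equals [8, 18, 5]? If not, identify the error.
Recompute linear convolution of [3, 5] and [3, 1]: y[0] = 3×3 = 9; y[1] = 3×1 + 5×3 = 18; y[2] = 5×1 = 5 → [9, 18, 5]. Compare to given [8, 18, 5]: they differ at index 0: given 8, correct 9, so answer: No

No. Error at index 0: given 8, correct 9.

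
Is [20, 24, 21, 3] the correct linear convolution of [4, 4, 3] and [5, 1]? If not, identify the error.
Recompute linear convolution of [4, 4, 3] and [5, 1]: y[0] = 4×5 = 20; y[1] = 4×1 + 4×5 = 24; y[2] = 4×1 + 3×5 = 19; y[3] = 3×1 = 3 → [20, 24, 19, 3]. Compare to given [20, 24, 21, 3]: they differ at index 2: given 21, correct 19, so answer: No

No. Error at index 2: given 21, correct 19.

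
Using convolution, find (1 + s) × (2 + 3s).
Ascending coefficients: a = [1, 1], b = [2, 3]. c[0] = 1×2 = 2; c[1] = 1×3 + 1×2 = 5; c[2] = 1×3 = 3. Result coefficients: [2, 5, 3] → 2 + 5s + 3s^2

2 + 5s + 3s^2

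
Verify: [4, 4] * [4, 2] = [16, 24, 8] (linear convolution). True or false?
Recompute linear convolution of [4, 4] and [4, 2]: y[0] = 4×4 = 16; y[1] = 4×2 + 4×4 = 24; y[2] = 4×2 = 8 → [16, 24, 8]. Given [16, 24, 8] matches, so answer: Yes

Yes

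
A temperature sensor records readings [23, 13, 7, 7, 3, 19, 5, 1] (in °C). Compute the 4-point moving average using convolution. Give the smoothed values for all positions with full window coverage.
4-point moving average kernel = [1, 1, 1, 1]. Apply in 'valid' mode (full window coverage): avg[0] = (23 + 13 + 7 + 7) / 4 = 12.5; avg[1] = (13 + 7 + 7 + 3) / 4 = 7.5; avg[2] = (7 + 7 + 3 + 19) / 4 = 9.0; avg[3] = (7 + 3 + 19 + 5) / 4 = 8.5; avg[4] = (3 + 19 + 5 + 1) / 4 = 7.0. Smoothed values: [12.5, 7.5, 9.0, 8.5, 7.0]

[12.5, 7.5, 9.0, 8.5, 7.0]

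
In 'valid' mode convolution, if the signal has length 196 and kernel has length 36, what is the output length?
'Valid' mode counts only positions where the kernel fully overlaps the signal: m - n + 1 = 196 - 36 + 1 = 161

161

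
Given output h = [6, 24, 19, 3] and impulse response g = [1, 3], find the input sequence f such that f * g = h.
Deconvolve h=[6, 24, 19, 3] by g=[1, 3]. Since g[0]=1, solve forward: f[0] = h[0] / 1 = 6; f[1] = (h[1] - 6×3) / 1 = 6; f[2] = (h[2] - 6×3) / 1 = 1. So f = [6, 6, 1]. Check by forward convolution: h[0] = 6×1 = 6; h[1] = 6×3 + 6×1 = 24; h[2] = 6×3 + 1×1 = 19; h[3] = 1×3 = 3

[6, 6, 1]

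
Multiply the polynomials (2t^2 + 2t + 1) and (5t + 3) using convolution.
Ascending coefficients: a = [1, 2, 2], b = [3, 5]. c[0] = 1×3 = 3; c[1] = 1×5 + 2×3 = 11; c[2] = 2×5 + 2×3 = 16; c[3] = 2×5 = 10. Result coefficients: [3, 11, 16, 10] → 10t^3 + 16t^2 + 11t + 3

10t^3 + 16t^2 + 11t + 3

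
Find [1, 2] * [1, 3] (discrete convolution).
y[0] = 1×1 = 1; y[1] = 1×3 + 2×1 = 5; y[2] = 2×3 = 6

[1, 5, 6]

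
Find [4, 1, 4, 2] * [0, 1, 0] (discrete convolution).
y[0] = 4×0 = 0; y[1] = 4×1 + 1×0 = 4; y[2] = 4×0 + 1×1 + 4×0 = 1; y[3] = 1×0 + 4×1 + 2×0 = 4; y[4] = 4×0 + 2×1 = 2; y[5] = 2×0 = 0

[0, 4, 1, 4, 2, 0]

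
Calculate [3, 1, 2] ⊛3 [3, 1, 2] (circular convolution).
Use y[k] = Σ_j s[j]·t[(k-j) mod 3]. y[0] = 3×3 + 1×2 + 2×1 = 13; y[1] = 3×1 + 1×3 + 2×2 = 10; y[2] = 3×2 + 1×1 + 2×3 = 13. Result: [13, 10, 13]

[13, 10, 13]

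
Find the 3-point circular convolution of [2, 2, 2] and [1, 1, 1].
Use y[k] = Σ_j f[j]·g[(k-j) mod 3]. y[0] = 2×1 + 2×1 + 2×1 = 6; y[1] = 2×1 + 2×1 + 2×1 = 6; y[2] = 2×1 + 2×1 + 2×1 = 6. Result: [6, 6, 6]

[6, 6, 6]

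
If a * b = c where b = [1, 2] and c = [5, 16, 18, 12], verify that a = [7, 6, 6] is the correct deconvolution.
Forward-compute [7, 6, 6] * [1, 2]: c[0] = 7×1 = 7; c[1] = 7×2 + 6×1 = 20; c[2] = 6×2 + 6×1 = 18; c[3] = 6×2 = 12 → [7, 20, 18, 12]. Does not match given c = [5, 16, 18, 12].

Not verified. [7, 6, 6] * [1, 2] = [7, 20, 18, 12], which differs from [5, 16, 18, 12] at index 0.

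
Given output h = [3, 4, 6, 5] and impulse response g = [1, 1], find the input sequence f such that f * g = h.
Deconvolve h=[3, 4, 6, 5] by g=[1, 1]. Since g[0]=1, solve forward: f[0] = h[0] / 1 = 3; f[1] = (h[1] - 3×1) / 1 = 1; f[2] = (h[2] - 1×1) / 1 = 5. So f = [3, 1, 5]. Check by forward convolution: h[0] = 3×1 = 3; h[1] = 3×1 + 1×1 = 4; h[2] = 1×1 + 5×1 = 6; h[3] = 5×1 = 5

[3, 1, 5]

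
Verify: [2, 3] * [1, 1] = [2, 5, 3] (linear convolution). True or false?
Recompute linear convolution of [2, 3] and [1, 1]: y[0] = 2×1 = 2; y[1] = 2×1 + 3×1 = 5; y[2] = 3×1 = 3 → [2, 5, 3]. Given [2, 5, 3] matches, so answer: Yes

Yes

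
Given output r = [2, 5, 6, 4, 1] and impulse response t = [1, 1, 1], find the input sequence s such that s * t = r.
Deconvolve r=[2, 5, 6, 4, 1] by t=[1, 1, 1]. Since t[0]=1, solve forward: s[0] = r[0] / 1 = 2; s[1] = (r[1] - 2×1) / 1 = 3; s[2] = (r[2] - 3×1 - 2×1) / 1 = 1. So s = [2, 3, 1]. Check by forward convolution: r[0] = 2×1 = 2; r[1] = 2×1 + 3×1 = 5; r[2] = 2×1 + 3×1 + 1×1 = 6; r[3] = 3×1 + 1×1 = 4; r[4] = 1×1 = 1

[2, 3, 1]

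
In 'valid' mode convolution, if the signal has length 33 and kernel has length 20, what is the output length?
'Valid' mode counts only positions where the kernel fully overlaps the signal: m - n + 1 = 33 - 20 + 1 = 14

14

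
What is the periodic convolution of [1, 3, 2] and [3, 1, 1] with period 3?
Use y[k] = Σ_j s[j]·t[(k-j) mod 3]. y[0] = 1×3 + 3×1 + 2×1 = 8; y[1] = 1×1 + 3×3 + 2×1 = 12; y[2] = 1×1 + 3×1 + 2×3 = 10. Result: [8, 12, 10]

[8, 12, 10]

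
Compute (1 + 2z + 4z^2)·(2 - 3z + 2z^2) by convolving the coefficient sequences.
Ascending coefficients: a = [1, 2, 4], b = [2, -3, 2]. c[0] = 1×2 = 2; c[1] = 1×-3 + 2×2 = 1; c[2] = 1×2 + 2×-3 + 4×2 = 4; c[3] = 2×2 + 4×-3 = -8; c[4] = 4×2 = 8. Result coefficients: [2, 1, 4, -8, 8] → 2 + z + 4z^2 - 8z^3 + 8z^4

2 + z + 4z^2 - 8z^3 + 8z^4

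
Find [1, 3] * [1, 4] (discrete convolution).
y[0] = 1×1 = 1; y[1] = 1×4 + 3×1 = 7; y[2] = 3×4 = 12

[1, 7, 12]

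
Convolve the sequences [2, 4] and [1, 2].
y[0] = 2×1 = 2; y[1] = 2×2 + 4×1 = 8; y[2] = 4×2 = 8

[2, 8, 8]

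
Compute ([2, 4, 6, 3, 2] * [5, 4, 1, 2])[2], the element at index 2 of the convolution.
Use y[k] = Σ_i a[i]·b[k-i] at k=2. y[2] = 2×1 + 4×4 + 6×5 = 48

48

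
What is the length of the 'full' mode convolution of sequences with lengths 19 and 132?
Linear/full convolution length: m + n - 1 = 19 + 132 - 1 = 150

150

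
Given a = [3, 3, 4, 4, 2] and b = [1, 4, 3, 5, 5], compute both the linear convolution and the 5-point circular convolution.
Linear: y_lin[0] = 3×1 = 3; y_lin[1] = 3×4 + 3×1 = 15; y_lin[2] = 3×3 + 3×4 + 4×1 = 25; y_lin[3] = 3×5 + 3×3 + 4×4 + 4×1 = 44; y_lin[4] = 3×5 + 3×5 + 4×3 + 4×4 + 2×1 = 60; y_lin[5] = 3×5 + 4×5 + 4×3 + 2×4 = 55; y_lin[6] = 4×5 + 4×5 + 2×3 = 46; y_lin[7] = 4×5 + 2×5 = 30; y_lin[8] = 2×5 = 10 → [3, 15, 25, 44, 60, 55, 46, 30, 10]. Circular (length 5): y[0] = 3×1 + 3×5 + 4×5 + 4×3 + 2×4 = 58; y[1] = 3×4 + 3×1 + 4×5 + 4×5 + 2×3 = 61; y[2] = 3×3 + 3×4 + 4×1 + 4×5 + 2×5 = 55; y[3] = 3×5 + 3×3 + 4×4 + 4×1 + 2×5 = 54; y[4] = 3×5 + 3×5 + 4×3 + 4×4 + 2×1 = 60 → [58, 61, 55, 54, 60]

Linear: [3, 15, 25, 44, 60, 55, 46, 30, 10], Circular: [58, 61, 55, 54, 60]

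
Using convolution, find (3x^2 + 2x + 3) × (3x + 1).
Ascending coefficients: a = [3, 2, 3], b = [1, 3]. c[0] = 3×1 = 3; c[1] = 3×3 + 2×1 = 11; c[2] = 2×3 + 3×1 = 9; c[3] = 3×3 = 9. Result coefficients: [3, 11, 9, 9] → 9x^3 + 9x^2 + 11x + 3

9x^3 + 9x^2 + 11x + 3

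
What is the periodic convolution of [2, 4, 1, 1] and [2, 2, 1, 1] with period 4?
Use y[k] = Σ_j x[j]·h[(k-j) mod 4]. y[0] = 2×2 + 4×1 + 1×1 + 1×2 = 11; y[1] = 2×2 + 4×2 + 1×1 + 1×1 = 14; y[2] = 2×1 + 4×2 + 1×2 + 1×1 = 13; y[3] = 2×1 + 4×1 + 1×2 + 1×2 = 10. Result: [11, 14, 13, 10]

[11, 14, 13, 10]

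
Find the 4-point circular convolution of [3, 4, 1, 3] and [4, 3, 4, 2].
Use y[k] = Σ_j s[j]·t[(k-j) mod 4]. y[0] = 3×4 + 4×2 + 1×4 + 3×3 = 33; y[1] = 3×3 + 4×4 + 1×2 + 3×4 = 39; y[2] = 3×4 + 4×3 + 1×4 + 3×2 = 34; y[3] = 3×2 + 4×4 + 1×3 + 3×4 = 37. Result: [33, 39, 34, 37]

[33, 39, 34, 37]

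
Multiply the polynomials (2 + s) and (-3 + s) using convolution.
Ascending coefficients: a = [2, 1], b = [-3, 1]. c[0] = 2×-3 = -6; c[1] = 2×1 + 1×-3 = -1; c[2] = 1×1 = 1. Result coefficients: [-6, -1, 1] → -6 - s + s^2

-6 - s + s^2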